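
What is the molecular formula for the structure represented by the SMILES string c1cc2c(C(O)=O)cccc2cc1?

C11H8O2

Heavy atoms from the SMILES: 11 C, 2 O.
Implicit hydrogens by atom environment:
  7 × C (aromatic): 1 H each → 7
  3 × C (aromatic): no H
  1 × C: no H
  1 × O: 1 H
  1 × O: no H
  Total hydrogens = 8.
Molecular formula: C11H8O2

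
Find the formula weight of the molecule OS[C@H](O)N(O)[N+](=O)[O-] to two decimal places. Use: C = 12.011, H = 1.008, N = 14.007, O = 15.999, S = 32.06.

156.11

Molecular formula: CH4N2O5S.
M = 1×12.011 + 4×1.008 + 2×14.007 + 5×15.999 + 1×32.06 = 156.11 g/mol.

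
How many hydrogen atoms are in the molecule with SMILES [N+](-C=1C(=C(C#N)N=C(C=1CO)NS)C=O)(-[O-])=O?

6

Hydrogens are implicit in SMILES; fill each atom to its normal valence:
  5 × C (aromatic): no H
  2 × O: no H
  1 × C: 2 H
  1 × C: 1 H
  1 × C: no H
  1 × N: 1 H
  1 × N (aromatic): no H
  1 × N (charge +1): no H
  1 × N: no H
  1 × O: 1 H
  1 × O (charge -1): no H
  1 × S: 1 H
  Total hydrogens = 6.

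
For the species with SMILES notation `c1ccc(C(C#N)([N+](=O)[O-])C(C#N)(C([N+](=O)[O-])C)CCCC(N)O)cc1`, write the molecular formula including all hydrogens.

Heavy atoms from the SMILES: 16 C, 5 N, 5 O.
Implicit hydrogens by atom environment:
  5 × C (aromatic): 1 H each → 5
  4 × C: no H
  3 × C: 2 H each → 6
  2 × C: 1 H each → 2
  2 × N (charge +1): no H
  2 × N: no H
  2 × O: no H
  2 × O (charge -1): no H
  1 × C: 3 H
  1 × C (aromatic): no H
  1 × N: 2 H
  1 × O: 1 H
  Total hydrogens = 19.
Molecular formula: C16H19N5O5

C16H19N5O5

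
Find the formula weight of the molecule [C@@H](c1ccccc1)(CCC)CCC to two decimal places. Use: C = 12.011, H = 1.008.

Molecular formula: C13H20.
M = 13×12.011 + 20×1.008 = 176.30 g/mol.

176.30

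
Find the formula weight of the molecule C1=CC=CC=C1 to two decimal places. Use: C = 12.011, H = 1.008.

Molecular formula: C6H6.
M = 6×12.011 + 6×1.008 = 78.11 g/mol.

78.11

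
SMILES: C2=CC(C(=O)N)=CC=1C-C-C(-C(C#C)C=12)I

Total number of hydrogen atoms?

12

Hydrogens are implicit in SMILES; fill each atom to its normal valence:
  3 × C (aromatic): 1 H each → 3
  3 × C: 1 H each → 3
  3 × C (aromatic): no H
  2 × C: 2 H each → 4
  2 × C: no H
  1 × I: no H
  1 × N: 2 H
  1 × O: no H
  Total hydrogens = 12.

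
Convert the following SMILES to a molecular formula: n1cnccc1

Heavy atoms from the SMILES: 4 C, 2 N.
Implicit hydrogens by atom environment:
  4 × C (aromatic): 1 H each → 4
  2 × N (aromatic): no H
  Total hydrogens = 4.
Molecular formula: C4H4N2

C4H4N2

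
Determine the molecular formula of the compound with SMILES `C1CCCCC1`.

Heavy atoms from the SMILES: 6 C.
Implicit hydrogens by atom environment:
  6 × C: 2 H each → 12
  Total hydrogens = 12.
Molecular formula: C6H12

C6H12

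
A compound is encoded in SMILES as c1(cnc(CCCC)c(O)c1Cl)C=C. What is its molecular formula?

Heavy atoms from the SMILES: 11 C, 1 Cl, 1 N, 1 O.
Implicit hydrogens by atom environment:
  4 × C: 2 H each → 8
  4 × C (aromatic): no H
  1 × C: 3 H
  1 × C (aromatic): 1 H
  1 × C: 1 H
  1 × Cl: no H
  1 × N (aromatic): no H
  1 × O: 1 H
  Total hydrogens = 14.
Molecular formula: C11H14ClNO

C11H14ClNO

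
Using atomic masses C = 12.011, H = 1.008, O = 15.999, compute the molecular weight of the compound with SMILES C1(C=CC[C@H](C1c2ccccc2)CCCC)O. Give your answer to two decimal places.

230.35

Molecular formula: C16H22O.
M = 16×12.011 + 22×1.008 + 1×15.999 = 230.35 g/mol.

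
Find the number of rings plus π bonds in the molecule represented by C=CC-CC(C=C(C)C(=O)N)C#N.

5

Molecular formula from the SMILES: C10H14N2O.
DoU = (2C + 2 + N − H − X)/2 = (2·10 + 2 + 2 − 14 − 0)/2 = 10/2 = 5.
(Structurally: 0 ring(s) + 5 π bond(s) = 5.)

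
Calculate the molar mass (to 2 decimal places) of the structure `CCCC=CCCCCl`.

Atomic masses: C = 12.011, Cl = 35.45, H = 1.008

Molecular formula: C8H15Cl.
M = 8×12.011 + 1×35.45 + 15×1.008 = 146.66 g/mol.

146.66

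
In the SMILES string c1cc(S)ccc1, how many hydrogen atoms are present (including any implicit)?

6

Hydrogens are implicit in SMILES; fill each atom to its normal valence:
  5 × C (aromatic): 1 H each → 5
  1 × C (aromatic): no H
  1 × S: 1 H
  Total hydrogens = 6.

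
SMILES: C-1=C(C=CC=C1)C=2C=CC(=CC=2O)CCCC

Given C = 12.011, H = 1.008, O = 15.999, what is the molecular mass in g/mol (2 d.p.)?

Molecular formula: C16H18O.
M = 16×12.011 + 18×1.008 + 1×15.999 = 226.32 g/mol.

226.32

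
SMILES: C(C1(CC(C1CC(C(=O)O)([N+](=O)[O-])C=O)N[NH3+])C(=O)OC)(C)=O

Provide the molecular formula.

C12H18N3O8+

Heavy atoms from the SMILES: 12 C, 3 N, 8 O.
Implicit hydrogens by atom environment:
  6 × O: no H
  5 × C: no H
  3 × C: 1 H each → 3
  2 × C: 3 H each → 6
  2 × C: 2 H each → 4
  1 × N (charge +1): 3 H
  1 × N: 1 H
  1 × N (charge +1): no H
  1 × O: 1 H
  1 × O (charge -1): no H
  Total hydrogens = 18.
Net charge +1.
Molecular formula: C12H18N3O8+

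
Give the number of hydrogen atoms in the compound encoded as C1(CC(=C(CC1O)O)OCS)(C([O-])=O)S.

11

Hydrogens are implicit in SMILES; fill each atom to its normal valence:
  4 × C: no H
  3 × C: 2 H each → 6
  2 × O: 1 H each → 2
  2 × O: no H
  2 × S: 1 H each → 2
  1 × C: 1 H
  1 × O (charge -1): no H
  Total hydrogens = 11.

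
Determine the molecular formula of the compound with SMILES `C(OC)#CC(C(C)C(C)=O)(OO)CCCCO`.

C12H20O5

Heavy atoms from the SMILES: 12 C, 5 O.
Implicit hydrogens by atom environment:
  4 × C: 2 H each → 8
  4 × C: no H
  3 × C: 3 H each → 9
  3 × O: no H
  2 × O: 1 H each → 2
  1 × C: 1 H
  Total hydrogens = 20.
Molecular formula: C12H20O5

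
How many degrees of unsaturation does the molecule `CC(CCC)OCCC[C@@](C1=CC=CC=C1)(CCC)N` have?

Molecular formula from the SMILES: C18H31NO.
DoU = (2C + 2 + N − H − X)/2 = (2·18 + 2 + 1 − 31 − 0)/2 = 8/2 = 4.
(Structurally: 1 ring(s) + 3 π bond(s) = 4.)

4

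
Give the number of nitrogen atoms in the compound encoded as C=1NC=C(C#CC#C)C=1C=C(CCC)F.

1

The symbol for nitrogen appears 1 time in the SMILES.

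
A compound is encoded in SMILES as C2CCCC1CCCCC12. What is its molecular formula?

Heavy atoms from the SMILES: 10 C.
Implicit hydrogens by atom environment:
  8 × C: 2 H each → 16
  2 × C: 1 H each → 2
  Total hydrogens = 18.
Molecular formula: C10H18

C10H18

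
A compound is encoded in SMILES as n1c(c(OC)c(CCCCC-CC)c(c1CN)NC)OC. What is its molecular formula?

Heavy atoms from the SMILES: 16 C, 3 N, 2 O.
Implicit hydrogens by atom environment:
  7 × C: 2 H each → 14
  5 × C (aromatic): no H
  4 × C: 3 H each → 12
  2 × O: no H
  1 × N: 2 H
  1 × N: 1 H
  1 × N (aromatic): no H
  Total hydrogens = 29.
Molecular formula: C16H29N3O2

C16H29N3O2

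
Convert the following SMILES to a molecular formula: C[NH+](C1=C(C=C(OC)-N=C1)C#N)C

C9H12N3O+

Heavy atoms from the SMILES: 9 C, 3 N, 1 O.
Implicit hydrogens by atom environment:
  3 × C: 3 H each → 9
  3 × C (aromatic): no H
  2 × C (aromatic): 1 H each → 2
  1 × C: no H
  1 × N (charge +1): 1 H
  1 × N (aromatic): no H
  1 × N: no H
  1 × O: no H
  Total hydrogens = 12.
Net charge +1.
Molecular formula: C9H12N3O+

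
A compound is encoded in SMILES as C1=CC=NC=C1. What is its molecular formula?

Heavy atoms from the SMILES: 5 C, 1 N.
Implicit hydrogens by atom environment:
  5 × C (aromatic): 1 H each → 5
  1 × N (aromatic): no H
  Total hydrogens = 5.
Molecular formula: C5H5N

C5H5N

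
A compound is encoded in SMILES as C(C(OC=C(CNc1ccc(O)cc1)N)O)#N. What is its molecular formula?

C11H13N3O3

Heavy atoms from the SMILES: 11 C, 3 N, 3 O.
Implicit hydrogens by atom environment:
  4 × C (aromatic): 1 H each → 4
  2 × C: 1 H each → 2
  2 × C: no H
  2 × C (aromatic): no H
  2 × O: 1 H each → 2
  1 × C: 2 H
  1 × N: 2 H
  1 × N: 1 H
  1 × N: no H
  1 × O: no H
  Total hydrogens = 13.
Molecular formula: C11H13N3O3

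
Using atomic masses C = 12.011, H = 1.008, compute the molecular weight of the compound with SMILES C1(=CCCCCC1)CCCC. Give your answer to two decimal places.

Molecular formula: C11H20.
M = 11×12.011 + 20×1.008 = 152.28 g/mol.

152.28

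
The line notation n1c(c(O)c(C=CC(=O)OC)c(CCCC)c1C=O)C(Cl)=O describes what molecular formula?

C15H16ClNO5

Heavy atoms from the SMILES: 15 C, 1 Cl, 1 N, 5 O.
Implicit hydrogens by atom environment:
  5 × C (aromatic): no H
  4 × O: no H
  3 × C: 2 H each → 6
  3 × C: 1 H each → 3
  2 × C: 3 H each → 6
  2 × C: no H
  1 × Cl: no H
  1 × N (aromatic): no H
  1 × O: 1 H
  Total hydrogens = 16.
Molecular formula: C15H16ClNO5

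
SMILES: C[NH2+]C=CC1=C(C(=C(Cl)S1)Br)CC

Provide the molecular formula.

Heavy atoms from the SMILES: 1 Br, 9 C, 1 Cl, 1 N, 1 S.
Implicit hydrogens by atom environment:
  4 × C (aromatic): no H
  2 × C: 3 H each → 6
  2 × C: 1 H each → 2
  1 × Br: no H
  1 × C: 2 H
  1 × Cl: no H
  1 × N (charge +1): 2 H
  1 × S (aromatic): no H
  Total hydrogens = 12.
Net charge +1.
Molecular formula: C9H12BrClNS+

C9H12BrClNS+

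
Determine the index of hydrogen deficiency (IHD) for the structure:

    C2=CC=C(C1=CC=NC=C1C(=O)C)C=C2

Molecular formula from the SMILES: C13H11NO.
DoU = (2C + 2 + N − H − X)/2 = (2·13 + 2 + 1 − 11 − 0)/2 = 18/2 = 9.
(Structurally: 2 ring(s) + 7 π bond(s) = 9.)

9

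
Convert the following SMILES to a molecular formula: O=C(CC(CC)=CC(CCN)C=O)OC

C11H19NO3

Heavy atoms from the SMILES: 11 C, 1 N, 3 O.
Implicit hydrogens by atom environment:
  4 × C: 2 H each → 8
  3 × C: 1 H each → 3
  3 × O: no H
  2 × C: 3 H each → 6
  2 × C: no H
  1 × N: 2 H
  Total hydrogens = 19.
Molecular formula: C11H19NO3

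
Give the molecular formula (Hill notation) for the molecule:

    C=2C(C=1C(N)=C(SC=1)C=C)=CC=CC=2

Heavy atoms from the SMILES: 12 C, 1 N, 1 S.
Implicit hydrogens by atom environment:
  6 × C (aromatic): 1 H each → 6
  4 × C (aromatic): no H
  1 × C: 2 H
  1 × C: 1 H
  1 × N: 2 H
  1 × S (aromatic): no H
  Total hydrogens = 11.
Molecular formula: C12H11NS

C12H11NS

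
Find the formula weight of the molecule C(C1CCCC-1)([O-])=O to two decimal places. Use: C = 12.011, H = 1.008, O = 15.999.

113.14

Molecular formula: C6H9O2-.
M = 6×12.011 + 9×1.008 + 2×15.999 = 113.14 g/mol.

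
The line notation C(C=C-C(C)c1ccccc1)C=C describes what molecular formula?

C13H16

Heavy atoms from the SMILES: 13 C.
Implicit hydrogens by atom environment:
  5 × C (aromatic): 1 H each → 5
  4 × C: 1 H each → 4
  2 × C: 2 H each → 4
  1 × C: 3 H
  1 × C (aromatic): no H
  Total hydrogens = 16.
Molecular formula: C13H16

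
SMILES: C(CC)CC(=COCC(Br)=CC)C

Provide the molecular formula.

C11H19BrO

Heavy atoms from the SMILES: 1 Br, 11 C, 1 O.
Implicit hydrogens by atom environment:
  4 × C: 2 H each → 8
  3 × C: 3 H each → 9
  2 × C: 1 H each → 2
  2 × C: no H
  1 × Br: no H
  1 × O: no H
  Total hydrogens = 19.
Molecular formula: C11H19BrO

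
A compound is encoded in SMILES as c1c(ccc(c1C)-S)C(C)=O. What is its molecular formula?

Heavy atoms from the SMILES: 9 C, 1 O, 1 S.
Implicit hydrogens by atom environment:
  3 × C (aromatic): 1 H each → 3
  3 × C (aromatic): no H
  2 × C: 3 H each → 6
  1 × C: no H
  1 × O: no H
  1 × S: 1 H
  Total hydrogens = 10.
Molecular formula: C9H10OS

C9H10OS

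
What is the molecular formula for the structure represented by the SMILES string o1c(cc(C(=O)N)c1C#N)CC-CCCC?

Heavy atoms from the SMILES: 12 C, 2 N, 2 O.
Implicit hydrogens by atom environment:
  5 × C: 2 H each → 10
  3 × C (aromatic): no H
  2 × C: no H
  1 × C: 3 H
  1 × C (aromatic): 1 H
  1 × N: 2 H
  1 × N: no H
  1 × O (aromatic): no H
  1 × O: no H
  Total hydrogens = 16.
Molecular formula: C12H16N2O2

C12H16N2O2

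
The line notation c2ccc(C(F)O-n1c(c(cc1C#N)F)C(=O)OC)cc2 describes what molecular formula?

Heavy atoms from the SMILES: 14 C, 2 F, 2 N, 3 O.
Implicit hydrogens by atom environment:
  6 × C (aromatic): 1 H each → 6
  4 × C (aromatic): no H
  3 × O: no H
  2 × C: no H
  2 × F: no H
  1 × C: 3 H
  1 × C: 1 H
  1 × N (aromatic): no H
  1 × N: no H
  Total hydrogens = 10.
Molecular formula: C14H10F2N2O3

C14H10F2N2O3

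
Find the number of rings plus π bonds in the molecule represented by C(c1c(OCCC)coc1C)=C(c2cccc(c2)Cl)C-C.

8

Molecular formula from the SMILES: C18H21ClO2.
DoU = (2C + 2 + N − H − X)/2 = (2·18 + 2 + 0 − 21 − 1)/2 = 16/2 = 8.
(Structurally: 2 ring(s) + 6 π bond(s) = 8.)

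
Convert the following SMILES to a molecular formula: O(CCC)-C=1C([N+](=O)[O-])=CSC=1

Heavy atoms from the SMILES: 7 C, 1 N, 3 O, 1 S.
Implicit hydrogens by atom environment:
  2 × C: 2 H each → 4
  2 × C (aromatic): 1 H each → 2
  2 × C (aromatic): no H
  2 × O: no H
  1 × C: 3 H
  1 × N (charge +1): no H
  1 × O (charge -1): no H
  1 × S (aromatic): no H
  Total hydrogens = 9.
Molecular formula: C7H9NO3S

C7H9NO3S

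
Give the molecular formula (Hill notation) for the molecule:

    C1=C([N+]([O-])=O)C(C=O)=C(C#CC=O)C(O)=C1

Heavy atoms from the SMILES: 10 C, 1 N, 5 O.
Implicit hydrogens by atom environment:
  4 × C (aromatic): no H
  3 × O: no H
  2 × C (aromatic): 1 H each → 2
  2 × C: 1 H each → 2
  2 × C: no H
  1 × N (charge +1): no H
  1 × O: 1 H
  1 × O (charge -1): no H
  Total hydrogens = 5.
Molecular formula: C10H5NO5

C10H5NO5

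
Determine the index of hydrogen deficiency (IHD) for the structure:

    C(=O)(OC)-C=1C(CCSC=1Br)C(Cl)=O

4

Molecular formula from the SMILES: C8H8BrClO3S.
DoU = (2C + 2 + N − H − X)/2 = (2·8 + 2 + 0 − 8 − 2)/2 = 8/2 = 4.
(Structurally: 1 ring(s) + 3 π bond(s) = 4.)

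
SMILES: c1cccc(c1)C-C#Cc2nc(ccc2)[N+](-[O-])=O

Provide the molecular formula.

C14H10N2O2

Heavy atoms from the SMILES: 14 C, 2 N, 2 O.
Implicit hydrogens by atom environment:
  8 × C (aromatic): 1 H each → 8
  3 × C (aromatic): no H
  2 × C: no H
  1 × C: 2 H
  1 × N (aromatic): no H
  1 × N (charge +1): no H
  1 × O: no H
  1 × O (charge -1): no H
  Total hydrogens = 10.
Molecular formula: C14H10N2O2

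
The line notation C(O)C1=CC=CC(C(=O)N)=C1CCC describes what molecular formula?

C11H15NO2

Heavy atoms from the SMILES: 11 C, 1 N, 2 O.
Implicit hydrogens by atom environment:
  3 × C: 2 H each → 6
  3 × C (aromatic): 1 H each → 3
  3 × C (aromatic): no H
  1 × C: 3 H
  1 × C: no H
  1 × N: 2 H
  1 × O: 1 H
  1 × O: no H
  Total hydrogens = 15.
Molecular formula: C11H15NO2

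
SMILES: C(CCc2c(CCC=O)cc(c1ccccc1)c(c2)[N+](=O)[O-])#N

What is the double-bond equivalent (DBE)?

Molecular formula from the SMILES: C18H16N2O3.
DoU = (2C + 2 + N − H − X)/2 = (2·18 + 2 + 2 − 16 − 0)/2 = 24/2 = 12.
(Structurally: 2 ring(s) + 10 π bond(s) = 12.)

12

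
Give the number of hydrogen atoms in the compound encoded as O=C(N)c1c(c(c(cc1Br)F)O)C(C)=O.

Hydrogens are implicit in SMILES; fill each atom to its normal valence:
  5 × C (aromatic): no H
  2 × C: no H
  2 × O: no H
  1 × Br: no H
  1 × C: 3 H
  1 × C (aromatic): 1 H
  1 × F: no H
  1 × N: 2 H
  1 × O: 1 H
  Total hydrogens = 7.

7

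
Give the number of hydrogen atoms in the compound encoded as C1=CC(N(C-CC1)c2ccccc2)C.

17

Hydrogens are implicit in SMILES; fill each atom to its normal valence:
  5 × C (aromatic): 1 H each → 5
  3 × C: 2 H each → 6
  3 × C: 1 H each → 3
  1 × C: 3 H
  1 × C (aromatic): no H
  1 × N: no H
  Total hydrogens = 17.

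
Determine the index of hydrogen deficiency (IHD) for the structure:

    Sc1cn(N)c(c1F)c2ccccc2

Molecular formula from the SMILES: C10H9FN2S.
DoU = (2C + 2 + N − H − X)/2 = (2·10 + 2 + 2 − 9 − 1)/2 = 14/2 = 7.
(Structurally: 2 ring(s) + 5 π bond(s) = 7.)

7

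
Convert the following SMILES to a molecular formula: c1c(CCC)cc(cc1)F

Heavy atoms from the SMILES: 9 C, 1 F.
Implicit hydrogens by atom environment:
  4 × C (aromatic): 1 H each → 4
  2 × C: 2 H each → 4
  2 × C (aromatic): no H
  1 × C: 3 H
  1 × F: no H
  Total hydrogens = 11.
Molecular formula: C9H11F

C9H11F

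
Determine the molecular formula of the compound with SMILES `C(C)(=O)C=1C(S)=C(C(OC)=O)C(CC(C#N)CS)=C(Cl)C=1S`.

Heavy atoms from the SMILES: 14 C, 1 Cl, 1 N, 3 O, 3 S.
Implicit hydrogens by atom environment:
  6 × C (aromatic): no H
  3 × C: no H
  3 × O: no H
  3 × S: 1 H each → 3
  2 × C: 3 H each → 6
  2 × C: 2 H each → 4
  1 × C: 1 H
  1 × Cl: no H
  1 × N: no H
  Total hydrogens = 14.
Molecular formula: C14H14ClNO3S3

C14H14ClNO3S3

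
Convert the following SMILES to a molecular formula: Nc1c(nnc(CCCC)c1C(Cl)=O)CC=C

Heavy atoms from the SMILES: 12 C, 1 Cl, 3 N, 1 O.
Implicit hydrogens by atom environment:
  5 × C: 2 H each → 10
  4 × C (aromatic): no H
  2 × N (aromatic): no H
  1 × C: 3 H
  1 × C: 1 H
  1 × C: no H
  1 × Cl: no H
  1 × N: 2 H
  1 × O: no H
  Total hydrogens = 16.
Molecular formula: C12H16ClN3O

C12H16ClN3O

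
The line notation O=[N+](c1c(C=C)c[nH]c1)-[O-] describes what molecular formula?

C6H6N2O2

Heavy atoms from the SMILES: 6 C, 2 N, 2 O.
Implicit hydrogens by atom environment:
  2 × C (aromatic): 1 H each → 2
  2 × C (aromatic): no H
  1 × C: 2 H
  1 × C: 1 H
  1 × N (aromatic): 1 H
  1 × N (charge +1): no H
  1 × O: no H
  1 × O (charge -1): no H
  Total hydrogens = 6.
Molecular formula: C6H6N2O2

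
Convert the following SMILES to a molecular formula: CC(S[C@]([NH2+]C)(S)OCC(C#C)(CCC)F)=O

Heavy atoms from the SMILES: 11 C, 1 F, 1 N, 2 O, 2 S.
Implicit hydrogens by atom environment:
  4 × C: no H
  3 × C: 3 H each → 9
  3 × C: 2 H each → 6
  2 × O: no H
  1 × C: 1 H
  1 × F: no H
  1 × N (charge +1): 2 H
  1 × S: 1 H
  1 × S: no H
  Total hydrogens = 19.
Net charge +1.
Molecular formula: C11H19FNO2S2+

C11H19FNO2S2+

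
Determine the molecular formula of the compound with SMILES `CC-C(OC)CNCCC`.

Heavy atoms from the SMILES: 8 C, 1 N, 1 O.
Implicit hydrogens by atom environment:
  4 × C: 2 H each → 8
  3 × C: 3 H each → 9
  1 × C: 1 H
  1 × N: 1 H
  1 × O: no H
  Total hydrogens = 19.
Molecular formula: C8H19NO

C8H19NO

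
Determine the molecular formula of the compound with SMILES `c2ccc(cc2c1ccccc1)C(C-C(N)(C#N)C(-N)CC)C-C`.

Heavy atoms from the SMILES: 21 C, 3 N.
Implicit hydrogens by atom environment:
  9 × C (aromatic): 1 H each → 9
  3 × C: 2 H each → 6
  3 × C (aromatic): no H
  2 × C: 3 H each → 6
  2 × C: 1 H each → 2
  2 × C: no H
  2 × N: 2 H each → 4
  1 × N: no H
  Total hydrogens = 27.
Molecular formula: C21H27N3

C21H27N3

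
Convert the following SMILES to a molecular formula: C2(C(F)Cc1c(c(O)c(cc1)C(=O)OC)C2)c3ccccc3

Heavy atoms from the SMILES: 18 C, 1 F, 3 O.
Implicit hydrogens by atom environment:
  7 × C (aromatic): 1 H each → 7
  5 × C (aromatic): no H
  2 × C: 2 H each → 4
  2 × C: 1 H each → 2
  2 × O: no H
  1 × C: 3 H
  1 × C: no H
  1 × F: no H
  1 × O: 1 H
  Total hydrogens = 17.
Molecular formula: C18H17FO3

C18H17FO3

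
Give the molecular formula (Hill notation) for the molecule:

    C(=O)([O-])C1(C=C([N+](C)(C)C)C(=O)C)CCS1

Heavy atoms from the SMILES: 11 C, 1 N, 3 O, 1 S.
Implicit hydrogens by atom environment:
  4 × C: 3 H each → 12
  4 × C: no H
  2 × C: 2 H each → 4
  2 × O: no H
  1 × C: 1 H
  1 × N (charge +1): no H
  1 × O (charge -1): no H
  1 × S: no H
  Total hydrogens = 17.
Molecular formula: C11H17NO3S

C11H17NO3S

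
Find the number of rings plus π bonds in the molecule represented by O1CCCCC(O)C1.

1

Molecular formula from the SMILES: C6H12O2.
DoU = (2C + 2 + N − H − X)/2 = (2·6 + 2 + 0 − 12 − 0)/2 = 2/2 = 1.
(Structurally: 1 ring(s) + 0 π bond(s) = 1.)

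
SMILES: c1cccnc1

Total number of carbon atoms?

5

The symbol for carbon appears 5 times in the SMILES. Lowercase c denotes aromatic carbon and counts toward C.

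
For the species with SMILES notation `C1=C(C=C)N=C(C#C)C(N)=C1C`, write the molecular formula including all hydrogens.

Heavy atoms from the SMILES: 10 C, 2 N.
Implicit hydrogens by atom environment:
  4 × C (aromatic): no H
  2 × C: 1 H each → 2
  1 × C: 3 H
  1 × C: 2 H
  1 × C (aromatic): 1 H
  1 × C: no H
  1 × N: 2 H
  1 × N (aromatic): no H
  Total hydrogens = 10.
Molecular formula: C10H10N2

C10H10N2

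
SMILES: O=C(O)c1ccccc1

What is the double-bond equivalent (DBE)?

5

Molecular formula from the SMILES: C7H6O2.
DoU = (2C + 2 + N − H − X)/2 = (2·7 + 2 + 0 − 6 − 0)/2 = 10/2 = 5.
(Structurally: 1 ring(s) + 4 π bond(s) = 5.)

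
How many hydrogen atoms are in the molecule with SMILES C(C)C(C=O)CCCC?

Hydrogens are implicit in SMILES; fill each atom to its normal valence:
  4 × C: 2 H each → 8
  2 × C: 3 H each → 6
  2 × C: 1 H each → 2
  1 × O: no H
  Total hydrogens = 16.

16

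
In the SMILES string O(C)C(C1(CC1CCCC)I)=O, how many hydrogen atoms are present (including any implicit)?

Hydrogens are implicit in SMILES; fill each atom to its normal valence:
  4 × C: 2 H each → 8
  2 × C: 3 H each → 6
  2 × C: no H
  2 × O: no H
  1 × C: 1 H
  1 × I: no H
  Total hydrogens = 15.

15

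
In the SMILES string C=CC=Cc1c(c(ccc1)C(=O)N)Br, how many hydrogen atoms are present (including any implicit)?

Hydrogens are implicit in SMILES; fill each atom to its normal valence:
  3 × C (aromatic): 1 H each → 3
  3 × C: 1 H each → 3
  3 × C (aromatic): no H
  1 × Br: no H
  1 × C: 2 H
  1 × C: no H
  1 × N: 2 H
  1 × O: no H
  Total hydrogens = 10.

10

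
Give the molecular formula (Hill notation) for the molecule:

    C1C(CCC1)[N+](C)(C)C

Heavy atoms from the SMILES: 8 C, 1 N.
Implicit hydrogens by atom environment:
  4 × C: 2 H each → 8
  3 × C: 3 H each → 9
  1 × C: 1 H
  1 × N (charge +1): no H
  Total hydrogens = 18.
Net charge +1.
Molecular formula: C8H18N+

C8H18N+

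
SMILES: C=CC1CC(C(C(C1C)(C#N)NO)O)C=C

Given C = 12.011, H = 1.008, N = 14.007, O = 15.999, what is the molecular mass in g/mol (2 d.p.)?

222.29

Molecular formula: C12H18N2O2.
M = 12×12.011 + 18×1.008 + 2×14.007 + 2×15.999 = 222.29 g/mol.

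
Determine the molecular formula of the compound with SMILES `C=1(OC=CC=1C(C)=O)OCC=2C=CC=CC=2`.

Heavy atoms from the SMILES: 13 C, 3 O.
Implicit hydrogens by atom environment:
  7 × C (aromatic): 1 H each → 7
  3 × C (aromatic): no H
  2 × O: no H
  1 × C: 3 H
  1 × C: 2 H
  1 × C: no H
  1 × O (aromatic): no H
  Total hydrogens = 12.
Molecular formula: C13H12O3

C13H12O3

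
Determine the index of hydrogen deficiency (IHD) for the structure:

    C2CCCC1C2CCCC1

Molecular formula from the SMILES: C10H18.
DoU = (2C + 2 + N − H − X)/2 = (2·10 + 2 + 0 − 18 − 0)/2 = 4/2 = 2.
(Structurally: 2 ring(s) + 0 π bond(s) = 2.)

2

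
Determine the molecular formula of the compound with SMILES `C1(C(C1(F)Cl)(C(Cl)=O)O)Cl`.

C4H2Cl3FO2

Heavy atoms from the SMILES: 4 C, 3 Cl, 1 F, 2 O.
Implicit hydrogens by atom environment:
  3 × C: no H
  3 × Cl: no H
  1 × C: 1 H
  1 × F: no H
  1 × O: 1 H
  1 × O: no H
  Total hydrogens = 2.
Molecular formula: C4H2Cl3FO2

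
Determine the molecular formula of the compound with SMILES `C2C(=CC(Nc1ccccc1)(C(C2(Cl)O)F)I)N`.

C12H13ClFIN2O

Heavy atoms from the SMILES: 12 C, 1 Cl, 1 F, 1 I, 2 N, 1 O.
Implicit hydrogens by atom environment:
  5 × C (aromatic): 1 H each → 5
  3 × C: no H
  2 × C: 1 H each → 2
  1 × C: 2 H
  1 × C (aromatic): no H
  1 × Cl: no H
  1 × F: no H
  1 × I: no H
  1 × N: 2 H
  1 × N: 1 H
  1 × O: 1 H
  Total hydrogens = 13.
Molecular formula: C12H13ClFIN2O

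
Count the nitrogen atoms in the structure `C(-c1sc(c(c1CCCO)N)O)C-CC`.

1

The symbol for nitrogen appears 1 time in the SMILES.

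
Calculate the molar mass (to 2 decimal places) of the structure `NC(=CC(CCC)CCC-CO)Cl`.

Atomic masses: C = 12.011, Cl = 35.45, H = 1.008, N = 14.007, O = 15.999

205.73

Molecular formula: C10H20ClNO.
M = 10×12.011 + 1×35.45 + 20×1.008 + 1×14.007 + 1×15.999 = 205.73 g/mol.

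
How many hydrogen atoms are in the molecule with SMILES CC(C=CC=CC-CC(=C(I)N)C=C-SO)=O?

Hydrogens are implicit in SMILES; fill each atom to its normal valence:
  6 × C: 1 H each → 6
  3 × C: no H
  2 × C: 2 H each → 4
  1 × C: 3 H
  1 × I: no H
  1 × N: 2 H
  1 × O: 1 H
  1 × O: no H
  1 × S: no H
  Total hydrogens = 16.

16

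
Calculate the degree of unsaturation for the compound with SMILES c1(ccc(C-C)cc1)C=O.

5

Molecular formula from the SMILES: C9H10O.
DoU = (2C + 2 + N − H − X)/2 = (2·9 + 2 + 0 − 10 − 0)/2 = 10/2 = 5.
(Structurally: 1 ring(s) + 4 π bond(s) = 5.)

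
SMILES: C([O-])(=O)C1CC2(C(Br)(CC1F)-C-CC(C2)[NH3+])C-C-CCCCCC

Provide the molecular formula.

Heavy atoms from the SMILES: 1 Br, 19 C, 1 F, 1 N, 2 O.
Implicit hydrogens by atom environment:
  12 × C: 2 H each → 24
  3 × C: 1 H each → 3
  3 × C: no H
  1 × Br: no H
  1 × C: 3 H
  1 × F: no H
  1 × N (charge +1): 3 H
  1 × O: no H
  1 × O (charge -1): no H
  Total hydrogens = 33.
Molecular formula: C19H33BrFNO2

C19H33BrFNO2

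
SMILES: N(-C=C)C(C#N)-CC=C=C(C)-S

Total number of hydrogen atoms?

12

Hydrogens are implicit in SMILES; fill each atom to its normal valence:
  3 × C: 1 H each → 3
  3 × C: no H
  2 × C: 2 H each → 4
  1 × C: 3 H
  1 × N: 1 H
  1 × N: no H
  1 × S: 1 H
  Total hydrogens = 12.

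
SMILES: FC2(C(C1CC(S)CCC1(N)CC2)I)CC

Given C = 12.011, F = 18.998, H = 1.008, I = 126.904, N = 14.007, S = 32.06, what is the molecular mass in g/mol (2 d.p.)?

Molecular formula: C12H21FINS.
M = 12×12.011 + 1×18.998 + 21×1.008 + 1×126.904 + 1×14.007 + 1×32.06 = 357.27 g/mol.

357.27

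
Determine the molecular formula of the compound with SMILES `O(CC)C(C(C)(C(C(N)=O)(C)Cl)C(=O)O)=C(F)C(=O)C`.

C12H17ClFNO5

Heavy atoms from the SMILES: 12 C, 1 Cl, 1 F, 1 N, 5 O.
Implicit hydrogens by atom environment:
  7 × C: no H
  4 × C: 3 H each → 12
  4 × O: no H
  1 × C: 2 H
  1 × Cl: no H
  1 × F: no H
  1 × N: 2 H
  1 × O: 1 H
  Total hydrogens = 17.
Molecular formula: C12H17ClFNO5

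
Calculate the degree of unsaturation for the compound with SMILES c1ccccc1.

Molecular formula from the SMILES: C6H6.
DoU = (2C + 2 + N − H − X)/2 = (2·6 + 2 + 0 − 6 − 0)/2 = 8/2 = 4.
(Structurally: 1 ring(s) + 3 π bond(s) = 4.)

4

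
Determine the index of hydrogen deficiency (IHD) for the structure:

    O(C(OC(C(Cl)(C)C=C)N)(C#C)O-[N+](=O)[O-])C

Molecular formula from the SMILES: C9H13ClN2O5.
DoU = (2C + 2 + N − H − X)/2 = (2·9 + 2 + 2 − 13 − 1)/2 = 8/2 = 4.
(Structurally: 0 ring(s) + 4 π bond(s) = 4.)

4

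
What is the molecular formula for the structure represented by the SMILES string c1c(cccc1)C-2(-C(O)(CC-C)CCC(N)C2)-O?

Heavy atoms from the SMILES: 15 C, 1 N, 2 O.
Implicit hydrogens by atom environment:
  5 × C: 2 H each → 10
  5 × C (aromatic): 1 H each → 5
  2 × C: no H
  2 × O: 1 H each → 2
  1 × C: 3 H
  1 × C: 1 H
  1 × C (aromatic): no H
  1 × N: 2 H
  Total hydrogens = 23.
Molecular formula: C15H23NO2

C15H23NO2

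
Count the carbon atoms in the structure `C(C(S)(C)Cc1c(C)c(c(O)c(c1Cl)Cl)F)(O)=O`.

The symbol for carbon appears 11 times in the SMILES. Lowercase c denotes aromatic carbon and counts toward C.

11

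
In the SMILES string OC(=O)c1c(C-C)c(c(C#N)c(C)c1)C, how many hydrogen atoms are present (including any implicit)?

13

Hydrogens are implicit in SMILES; fill each atom to its normal valence:
  5 × C (aromatic): no H
  3 × C: 3 H each → 9
  2 × C: no H
  1 × C: 2 H
  1 × C (aromatic): 1 H
  1 × N: no H
  1 × O: 1 H
  1 × O: no H
  Total hydrogens = 13.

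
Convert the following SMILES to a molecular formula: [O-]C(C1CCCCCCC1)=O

C9H15O2-

Heavy atoms from the SMILES: 9 C, 2 O.
Implicit hydrogens by atom environment:
  7 × C: 2 H each → 14
  1 × C: 1 H
  1 × C: no H
  1 × O: no H
  1 × O (charge -1): no H
  Total hydrogens = 15.
Net charge -1.
Molecular formula: C9H15O2-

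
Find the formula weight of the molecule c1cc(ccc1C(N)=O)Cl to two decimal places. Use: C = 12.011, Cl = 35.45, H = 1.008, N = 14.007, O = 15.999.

Molecular formula: C7H6ClNO.
M = 7×12.011 + 1×35.45 + 6×1.008 + 1×14.007 + 1×15.999 = 155.58 g/mol.

155.58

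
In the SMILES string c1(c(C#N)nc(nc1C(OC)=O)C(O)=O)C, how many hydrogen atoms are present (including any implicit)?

7

Hydrogens are implicit in SMILES; fill each atom to its normal valence:
  4 × C (aromatic): no H
  3 × C: no H
  3 × O: no H
  2 × C: 3 H each → 6
  2 × N (aromatic): no H
  1 × N: no H
  1 × O: 1 H
  Total hydrogens = 7.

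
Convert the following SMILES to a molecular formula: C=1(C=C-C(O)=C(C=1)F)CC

C8H9FO

Heavy atoms from the SMILES: 8 C, 1 F, 1 O.
Implicit hydrogens by atom environment:
  3 × C (aromatic): 1 H each → 3
  3 × C (aromatic): no H
  1 × C: 3 H
  1 × C: 2 H
  1 × F: no H
  1 × O: 1 H
  Total hydrogens = 9.
Molecular formula: C8H9FO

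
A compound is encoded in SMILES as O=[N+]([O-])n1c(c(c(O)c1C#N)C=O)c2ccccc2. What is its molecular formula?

Heavy atoms from the SMILES: 12 C, 3 N, 4 O.
Implicit hydrogens by atom environment:
  5 × C (aromatic): 1 H each → 5
  5 × C (aromatic): no H
  2 × O: no H
  1 × C: 1 H
  1 × C: no H
  1 × N (aromatic): no H
  1 × N: no H
  1 × N (charge +1): no H
  1 × O: 1 H
  1 × O (charge -1): no H
  Total hydrogens = 7.
Molecular formula: C12H7N3O4

C12H7N3O4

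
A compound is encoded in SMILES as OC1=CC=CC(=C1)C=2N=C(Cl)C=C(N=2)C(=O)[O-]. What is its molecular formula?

C11H6ClN2O3-

Heavy atoms from the SMILES: 11 C, 1 Cl, 2 N, 3 O.
Implicit hydrogens by atom environment:
  5 × C (aromatic): 1 H each → 5
  5 × C (aromatic): no H
  2 × N (aromatic): no H
  1 × C: no H
  1 × Cl: no H
  1 × O: 1 H
  1 × O: no H
  1 × O (charge -1): no H
  Total hydrogens = 6.
Net charge -1.
Molecular formula: C11H6ClN2O3-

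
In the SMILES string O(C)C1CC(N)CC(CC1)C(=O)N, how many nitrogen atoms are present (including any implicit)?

2

The symbol for nitrogen appears 2 times in the SMILES.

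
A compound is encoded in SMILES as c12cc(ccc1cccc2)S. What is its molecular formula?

C10H8S

Heavy atoms from the SMILES: 10 C, 1 S.
Implicit hydrogens by atom environment:
  7 × C (aromatic): 1 H each → 7
  3 × C (aromatic): no H
  1 × S: 1 H
  Total hydrogens = 8.
Molecular formula: C10H8S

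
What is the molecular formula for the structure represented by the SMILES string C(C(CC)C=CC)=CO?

C8H14O

Heavy atoms from the SMILES: 8 C, 1 O.
Implicit hydrogens by atom environment:
  5 × C: 1 H each → 5
  2 × C: 3 H each → 6
  1 × C: 2 H
  1 × O: 1 H
  Total hydrogens = 14.
Molecular formula: C8H14O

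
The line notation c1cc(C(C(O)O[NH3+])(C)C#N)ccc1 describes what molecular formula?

Heavy atoms from the SMILES: 10 C, 2 N, 2 O.
Implicit hydrogens by atom environment:
  5 × C (aromatic): 1 H each → 5
  2 × C: no H
  1 × C: 3 H
  1 × C: 1 H
  1 × C (aromatic): no H
  1 × N (charge +1): 3 H
  1 × N: no H
  1 × O: 1 H
  1 × O: no H
  Total hydrogens = 13.
Net charge +1.
Molecular formula: C10H13N2O2+

C10H13N2O2+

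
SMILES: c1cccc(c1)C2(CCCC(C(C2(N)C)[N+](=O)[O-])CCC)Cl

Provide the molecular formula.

C17H25ClN2O2

Heavy atoms from the SMILES: 17 C, 1 Cl, 2 N, 2 O.
Implicit hydrogens by atom environment:
  5 × C: 2 H each → 10
  5 × C (aromatic): 1 H each → 5
  2 × C: 3 H each → 6
  2 × C: 1 H each → 2
  2 × C: no H
  1 × C (aromatic): no H
  1 × Cl: no H
  1 × N: 2 H
  1 × N (charge +1): no H
  1 × O: no H
  1 × O (charge -1): no H
  Total hydrogens = 25.
Molecular formula: C17H25ClN2O2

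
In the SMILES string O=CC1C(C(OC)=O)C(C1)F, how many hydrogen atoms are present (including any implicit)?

9

Hydrogens are implicit in SMILES; fill each atom to its normal valence:
  4 × C: 1 H each → 4
  3 × O: no H
  1 × C: 3 H
  1 × C: 2 H
  1 × C: no H
  1 × F: no H
  Total hydrogens = 9.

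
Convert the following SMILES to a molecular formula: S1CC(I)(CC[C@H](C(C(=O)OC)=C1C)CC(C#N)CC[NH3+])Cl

C15H23ClIN2O2S+

Heavy atoms from the SMILES: 15 C, 1 Cl, 1 I, 2 N, 2 O, 1 S.
Implicit hydrogens by atom environment:
  6 × C: 2 H each → 12
  5 × C: no H
  2 × C: 3 H each → 6
  2 × C: 1 H each → 2
  2 × O: no H
  1 × Cl: no H
  1 × I: no H
  1 × N (charge +1): 3 H
  1 × N: no H
  1 × S: no H
  Total hydrogens = 23.
Net charge +1.
Molecular formula: C15H23ClIN2O2S+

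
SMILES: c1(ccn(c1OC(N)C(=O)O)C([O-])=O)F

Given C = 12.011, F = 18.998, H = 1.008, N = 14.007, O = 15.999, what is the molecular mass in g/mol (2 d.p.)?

217.13

Molecular formula: C7H6FN2O5-.
M = 7×12.011 + 1×18.998 + 6×1.008 + 2×14.007 + 5×15.999 = 217.13 g/mol.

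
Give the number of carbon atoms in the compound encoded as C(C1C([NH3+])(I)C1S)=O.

4

The symbol for carbon appears 4 times in the SMILES.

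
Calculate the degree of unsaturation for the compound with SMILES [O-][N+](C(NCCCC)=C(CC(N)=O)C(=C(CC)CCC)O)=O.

4

Molecular formula from the SMILES: C15H27N3O4.
DoU = (2C + 2 + N − H − X)/2 = (2·15 + 2 + 3 − 27 − 0)/2 = 8/2 = 4.
(Structurally: 0 ring(s) + 4 π bond(s) = 4.)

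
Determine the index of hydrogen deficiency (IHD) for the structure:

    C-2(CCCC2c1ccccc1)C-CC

5

Molecular formula from the SMILES: C14H20.
DoU = (2C + 2 + N − H − X)/2 = (2·14 + 2 + 0 − 20 − 0)/2 = 10/2 = 5.
(Structurally: 2 ring(s) + 3 π bond(s) = 5.)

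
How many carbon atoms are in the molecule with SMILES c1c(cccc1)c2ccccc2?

The symbol for carbon appears 12 times in the SMILES. Lowercase c denotes aromatic carbon and counts toward C.

12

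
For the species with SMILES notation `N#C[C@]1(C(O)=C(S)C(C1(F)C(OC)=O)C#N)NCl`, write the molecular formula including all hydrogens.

Heavy atoms from the SMILES: 9 C, 1 Cl, 1 F, 3 N, 3 O, 1 S.
Implicit hydrogens by atom environment:
  7 × C: no H
  2 × N: no H
  2 × O: no H
  1 × C: 3 H
  1 × C: 1 H
  1 × Cl: no H
  1 × F: no H
  1 × N: 1 H
  1 × O: 1 H
  1 × S: 1 H
  Total hydrogens = 7.
Molecular formula: C9H7ClFN3O3S

C9H7ClFN3O3S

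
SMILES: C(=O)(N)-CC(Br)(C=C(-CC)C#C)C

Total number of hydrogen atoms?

14

Hydrogens are implicit in SMILES; fill each atom to its normal valence:
  4 × C: no H
  2 × C: 3 H each → 6
  2 × C: 2 H each → 4
  2 × C: 1 H each → 2
  1 × Br: no H
  1 × N: 2 H
  1 × O: no H
  Total hydrogens = 14.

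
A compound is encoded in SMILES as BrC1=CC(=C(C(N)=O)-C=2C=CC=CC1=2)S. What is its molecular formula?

C11H8BrNOS

Heavy atoms from the SMILES: 1 Br, 11 C, 1 N, 1 O, 1 S.
Implicit hydrogens by atom environment:
  5 × C (aromatic): 1 H each → 5
  5 × C (aromatic): no H
  1 × Br: no H
  1 × C: no H
  1 × N: 2 H
  1 × O: no H
  1 × S: 1 H
  Total hydrogens = 8.
Molecular formula: C11H8BrNOS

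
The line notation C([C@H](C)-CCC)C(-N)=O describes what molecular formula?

C7H15NO

Heavy atoms from the SMILES: 7 C, 1 N, 1 O.
Implicit hydrogens by atom environment:
  3 × C: 2 H each → 6
  2 × C: 3 H each → 6
  1 × C: 1 H
  1 × C: no H
  1 × N: 2 H
  1 × O: no H
  Total hydrogens = 15.
Molecular formula: C7H15NO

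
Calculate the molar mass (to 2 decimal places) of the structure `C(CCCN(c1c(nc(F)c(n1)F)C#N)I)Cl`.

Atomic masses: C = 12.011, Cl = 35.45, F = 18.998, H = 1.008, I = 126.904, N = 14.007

Molecular formula: C9H8ClF2IN4.
M = 9×12.011 + 1×35.45 + 2×18.998 + 8×1.008 + 1×126.904 + 4×14.007 = 372.54 g/mol.

372.54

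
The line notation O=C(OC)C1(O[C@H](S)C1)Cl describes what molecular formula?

C5H7ClO3S

Heavy atoms from the SMILES: 5 C, 1 Cl, 3 O, 1 S.
Implicit hydrogens by atom environment:
  3 × O: no H
  2 × C: no H
  1 × C: 3 H
  1 × C: 2 H
  1 × C: 1 H
  1 × Cl: no H
  1 × S: 1 H
  Total hydrogens = 7.
Molecular formula: C5H7ClO3S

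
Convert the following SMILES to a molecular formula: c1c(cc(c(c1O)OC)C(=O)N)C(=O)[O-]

C9H8NO5-

Heavy atoms from the SMILES: 9 C, 1 N, 5 O.
Implicit hydrogens by atom environment:
  4 × C (aromatic): no H
  3 × O: no H
  2 × C (aromatic): 1 H each → 2
  2 × C: no H
  1 × C: 3 H
  1 × N: 2 H
  1 × O: 1 H
  1 × O (charge -1): no H
  Total hydrogens = 8.
Net charge -1.
Molecular formula: C9H8NO5-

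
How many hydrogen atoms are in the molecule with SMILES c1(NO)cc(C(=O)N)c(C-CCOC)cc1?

Hydrogens are implicit in SMILES; fill each atom to its normal valence:
  3 × C: 2 H each → 6
  3 × C (aromatic): 1 H each → 3
  3 × C (aromatic): no H
  2 × O: no H
  1 × C: 3 H
  1 × C: no H
  1 × N: 2 H
  1 × N: 1 H
  1 × O: 1 H
  Total hydrogens = 16.

16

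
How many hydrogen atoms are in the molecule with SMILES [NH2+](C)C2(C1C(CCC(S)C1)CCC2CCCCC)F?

31

Hydrogens are implicit in SMILES; fill each atom to its normal valence:
  9 × C: 2 H each → 18
  4 × C: 1 H each → 4
  2 × C: 3 H each → 6
  1 × C: no H
  1 × F: no H
  1 × N (charge +1): 2 H
  1 × S: 1 H
  Total hydrogens = 31.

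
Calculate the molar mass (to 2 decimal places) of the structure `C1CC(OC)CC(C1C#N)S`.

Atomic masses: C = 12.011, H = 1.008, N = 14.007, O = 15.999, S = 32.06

171.26

Molecular formula: C8H13NOS.
M = 8×12.011 + 13×1.008 + 1×14.007 + 1×15.999 + 1×32.06 = 171.26 g/mol.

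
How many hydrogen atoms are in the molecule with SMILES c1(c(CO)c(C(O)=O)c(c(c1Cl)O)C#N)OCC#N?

Hydrogens are implicit in SMILES; fill each atom to its normal valence:
  6 × C (aromatic): no H
  3 × C: no H
  3 × O: 1 H each → 3
  2 × C: 2 H each → 4
  2 × N: no H
  2 × O: no H
  1 × Cl: no H
  Total hydrogens = 7.

7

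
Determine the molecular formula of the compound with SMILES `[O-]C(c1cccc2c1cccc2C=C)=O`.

C13H9O2-

Heavy atoms from the SMILES: 13 C, 2 O.
Implicit hydrogens by atom environment:
  6 × C (aromatic): 1 H each → 6
  4 × C (aromatic): no H
  1 × C: 2 H
  1 × C: 1 H
  1 × C: no H
  1 × O: no H
  1 × O (charge -1): no H
  Total hydrogens = 9.
Net charge -1.
Molecular formula: C13H9O2-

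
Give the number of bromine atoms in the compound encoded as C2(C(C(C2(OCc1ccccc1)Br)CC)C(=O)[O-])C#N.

The symbol for bromine appears 1 time in the SMILES.

1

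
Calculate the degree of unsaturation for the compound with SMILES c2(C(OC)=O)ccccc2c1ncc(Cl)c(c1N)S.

Molecular formula from the SMILES: C13H11ClN2O2S.
DoU = (2C + 2 + N − H − X)/2 = (2·13 + 2 + 2 − 11 − 1)/2 = 18/2 = 9.
(Structurally: 2 ring(s) + 7 π bond(s) = 9.)

9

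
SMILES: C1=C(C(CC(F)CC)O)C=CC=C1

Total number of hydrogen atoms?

Hydrogens are implicit in SMILES; fill each atom to its normal valence:
  5 × C (aromatic): 1 H each → 5
  2 × C: 2 H each → 4
  2 × C: 1 H each → 2
  1 × C: 3 H
  1 × C (aromatic): no H
  1 × F: no H
  1 × O: 1 H
  Total hydrogens = 15.

15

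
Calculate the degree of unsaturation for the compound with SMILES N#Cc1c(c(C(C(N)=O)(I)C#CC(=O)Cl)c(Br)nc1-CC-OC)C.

10

Molecular formula from the SMILES: C15H12BrClIN3O3.
DoU = (2C + 2 + N − H − X)/2 = (2·15 + 2 + 3 − 12 − 3)/2 = 20/2 = 10.
(Structurally: 1 ring(s) + 9 π bond(s) = 10.)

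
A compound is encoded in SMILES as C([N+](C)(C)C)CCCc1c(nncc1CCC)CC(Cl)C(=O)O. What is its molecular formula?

Heavy atoms from the SMILES: 17 C, 1 Cl, 3 N, 2 O.
Implicit hydrogens by atom environment:
  7 × C: 2 H each → 14
  4 × C: 3 H each → 12
  3 × C (aromatic): no H
  2 × N (aromatic): no H
  1 × C (aromatic): 1 H
  1 × C: 1 H
  1 × C: no H
  1 × Cl: no H
  1 × N (charge +1): no H
  1 × O: 1 H
  1 × O: no H
  Total hydrogens = 29.
Net charge +1.
Molecular formula: C17H29ClN3O2+

C17H29ClN3O2+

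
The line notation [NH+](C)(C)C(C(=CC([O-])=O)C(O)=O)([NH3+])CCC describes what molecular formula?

Heavy atoms from the SMILES: 10 C, 2 N, 4 O.
Implicit hydrogens by atom environment:
  4 × C: no H
  3 × C: 3 H each → 9
  2 × C: 2 H each → 4
  2 × O: no H
  1 × C: 1 H
  1 × N (charge +1): 3 H
  1 × N (charge +1): 1 H
  1 × O: 1 H
  1 × O (charge -1): no H
  Total hydrogens = 19.
Net charge +1.
Molecular formula: C10H19N2O4+

C10H19N2O4+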